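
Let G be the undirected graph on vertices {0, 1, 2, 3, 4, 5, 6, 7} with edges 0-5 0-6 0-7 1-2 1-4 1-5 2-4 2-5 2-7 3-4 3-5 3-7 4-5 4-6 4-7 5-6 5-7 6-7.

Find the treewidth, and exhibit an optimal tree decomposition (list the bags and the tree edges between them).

Treewidth 3.
One such decomposition:
Bags: B1 = {2, 4, 5, 7}  B2 = {4, 5, 6, 7}  B3 = {0, 5, 6, 7}  B4 = {1, 2, 4, 5}  B5 = {3, 4, 5, 7}
Tree: B1–B2, B2–B3, B1–B4, B1–B5

Each bag holds 4 vertices, so the decomposition has width 3, which upper-bounds the treewidth. For the lower bound, the 4 vertices {0, 5, 6, 7} are pairwise adjacent, and any tree decomposition puts a clique entirely inside one bag — forcing width ≥ 3. Combining the bounds, tw(G) = 3.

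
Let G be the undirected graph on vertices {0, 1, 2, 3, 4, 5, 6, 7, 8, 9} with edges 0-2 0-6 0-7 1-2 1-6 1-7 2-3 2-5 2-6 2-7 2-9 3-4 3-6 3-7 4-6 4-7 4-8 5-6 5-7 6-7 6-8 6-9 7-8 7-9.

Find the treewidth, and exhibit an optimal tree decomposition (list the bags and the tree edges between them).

Every bag has size at most 4, so the width is 4 − 1 = 3 and tw(G) ≤ 3. On the other hand G contains the 4-clique {4, 6, 7, 8}. A clique must lie in a single bag of any decomposition, so no decomposition can have width below 3. Therefore the treewidth is 3.

Treewidth 3.
One such decomposition:
Bags: B1 = {2, 5, 6, 7}  B2 = {2, 6, 7, 9}  B3 = {2, 3, 6, 7}  B4 = {0, 2, 6, 7}  B5 = {1, 2, 6, 7}  B6 = {3, 4, 6, 7}  B7 = {4, 6, 7, 8}
Tree: B1–B2, B1–B3, B3–B4, B1–B5, B3–B6, B6–B7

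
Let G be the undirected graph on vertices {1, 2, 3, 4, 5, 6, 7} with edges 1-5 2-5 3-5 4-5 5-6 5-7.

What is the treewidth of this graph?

1

A width-1 tree decomposition is:
Bags: B1 = {5, 6}  B2 = {1, 5}  B3 = {2, 5}  B4 = {4, 5}  B5 = {3, 5}  B6 = {5, 7}
Tree: B1–B2, B2–B3, B3–B4, B2–B5, B1–B6
Every bag has size at most 2, so the width is 2 − 1 = 1 and tw(G) ≤ 1. Since G has at least one edge (e.g. 6–5), it is not an edgeless graph, so tw(G) ≥ 1. The upper and lower bounds meet at 1, so that is the treewidth.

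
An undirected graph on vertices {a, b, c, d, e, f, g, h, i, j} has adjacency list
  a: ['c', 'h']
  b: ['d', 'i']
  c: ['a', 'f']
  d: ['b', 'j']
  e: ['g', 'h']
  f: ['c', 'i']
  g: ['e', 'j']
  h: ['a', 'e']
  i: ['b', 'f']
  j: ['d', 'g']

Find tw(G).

2

A width-2 tree decomposition is:
Bags: B1 = {b, d, j}  B2 = {b, g, j}  B3 = {b, e, g}  B4 = {b, e, h}  B5 = {a, b, h}  B6 = {a, b, c}  B7 = {b, c, f}  B8 = {b, f, i}
Tree: B1–B2, B2–B3, B3–B4, B4–B5, B5–B6, B6–B7, B7–B8
The largest bag has 3 vertices, giving width 2; this decomposition certifies tw(G) ≤ 2. The edges b–d–j–g–e–h–a–c–f–i–b form a cycle, so G is not a tree and its treewidth is at least 2. The upper and lower bounds meet at 2, so that is the treewidth.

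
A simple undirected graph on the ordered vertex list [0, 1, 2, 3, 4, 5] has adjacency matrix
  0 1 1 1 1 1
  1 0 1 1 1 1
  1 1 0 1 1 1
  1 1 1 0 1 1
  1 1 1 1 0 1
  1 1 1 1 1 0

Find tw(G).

5

A width-5 tree decomposition is:
Bags: B1 = {0, 1, 2, 3, 4, 5}
Tree: (single bag)
With just one bag of size 6, the width is 6 − 1 = 5, so tw(G) ≤ 5. For the lower bound, the 6 vertices {0, 1, 2, 3, 4, 5} are pairwise adjacent, and any tree decomposition puts a clique entirely inside one bag — forcing width ≥ 5. The upper and lower bounds meet at 5, so that is the treewidth.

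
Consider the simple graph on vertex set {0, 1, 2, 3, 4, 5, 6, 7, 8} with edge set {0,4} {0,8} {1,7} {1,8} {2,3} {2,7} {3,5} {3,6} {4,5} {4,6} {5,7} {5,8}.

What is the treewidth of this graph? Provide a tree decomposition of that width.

Every bag has size at most 4, so the width is 4 − 1 = 3 and tw(G) ≤ 3. For the lower bound: the 4 vertex sets {2,3,6}, {4}, {5}, {0,1,7,8} are disjoint, each induces a connected subgraph, and every pair is joined by at least one edge of G. Contracting each set to a single vertex therefore yields K_{4} as a minor, and since treewidth is minor-monotone, tw(G) ≥ tw(K_{4}) = 3. Hence tw(G) = 3 exactly.

Treewidth 3.
One optimal decomposition is:
Bags: B1 = {2, 3, 4, 6}  B2 = {2, 3, 4, 5}  B3 = {2, 4, 5, 7}  B4 = {0, 4, 5, 7}  B5 = {0, 5, 7, 8}  B6 = {0, 1, 7, 8}
Tree: B1–B2, B2–B3, B3–B4, B4–B5, B5–B6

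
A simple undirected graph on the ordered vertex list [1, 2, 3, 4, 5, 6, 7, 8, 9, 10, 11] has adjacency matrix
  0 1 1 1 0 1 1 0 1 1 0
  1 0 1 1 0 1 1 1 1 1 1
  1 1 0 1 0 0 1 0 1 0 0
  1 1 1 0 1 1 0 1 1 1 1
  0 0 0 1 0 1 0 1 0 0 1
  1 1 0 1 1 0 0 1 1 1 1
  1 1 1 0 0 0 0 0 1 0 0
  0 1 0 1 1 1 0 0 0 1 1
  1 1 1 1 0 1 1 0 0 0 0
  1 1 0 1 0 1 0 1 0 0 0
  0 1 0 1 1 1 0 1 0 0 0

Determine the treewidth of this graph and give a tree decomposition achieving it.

Each bag holds 5 vertices, so the decomposition has width 4, which upper-bounds the treewidth. Conversely, {1, 2, 3, 4, 9} is a clique of size 5, and the vertices of any clique must share a bag in every tree decomposition; so some bag has ≥ 5 vertices and tw(G) ≥ 4. Therefore the treewidth is 4.

Treewidth 4.
One optimal decomposition is:
Bags: B1 = {1, 2, 4, 6, 10}  B2 = {2, 4, 6, 8, 10}  B3 = {1, 2, 4, 6, 9}  B4 = {2, 4, 6, 8, 11}  B5 = {1, 2, 3, 4, 9}  B6 = {1, 2, 3, 7, 9}  B7 = {4, 5, 6, 8, 11}
Tree: B1–B2, B1–B3, B2–B4, B3–B5, B5–B6, B4–B7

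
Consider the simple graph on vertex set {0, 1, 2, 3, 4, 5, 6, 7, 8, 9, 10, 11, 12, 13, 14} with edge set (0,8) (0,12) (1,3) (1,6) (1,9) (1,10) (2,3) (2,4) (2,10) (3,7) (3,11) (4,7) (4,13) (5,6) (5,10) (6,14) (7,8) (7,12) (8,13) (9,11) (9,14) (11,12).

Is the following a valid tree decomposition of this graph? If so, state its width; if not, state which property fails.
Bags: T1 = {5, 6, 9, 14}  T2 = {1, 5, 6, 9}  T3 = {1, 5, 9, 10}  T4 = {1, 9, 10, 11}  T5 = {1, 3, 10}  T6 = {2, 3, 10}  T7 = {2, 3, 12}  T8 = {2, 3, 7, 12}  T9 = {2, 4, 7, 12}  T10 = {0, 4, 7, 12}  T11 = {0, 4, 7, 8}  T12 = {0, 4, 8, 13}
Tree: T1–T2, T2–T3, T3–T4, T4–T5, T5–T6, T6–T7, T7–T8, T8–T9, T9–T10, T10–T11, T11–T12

A tree decomposition must satisfy three properties: every vertex lies in some bag; for every edge, both endpoints lie together in some bag; and for every vertex, the bags containing it form a connected subtree. Here edge (11,3) lies in no bag, so the decomposition is invalid.

No — edge (11,3) lies in no bag.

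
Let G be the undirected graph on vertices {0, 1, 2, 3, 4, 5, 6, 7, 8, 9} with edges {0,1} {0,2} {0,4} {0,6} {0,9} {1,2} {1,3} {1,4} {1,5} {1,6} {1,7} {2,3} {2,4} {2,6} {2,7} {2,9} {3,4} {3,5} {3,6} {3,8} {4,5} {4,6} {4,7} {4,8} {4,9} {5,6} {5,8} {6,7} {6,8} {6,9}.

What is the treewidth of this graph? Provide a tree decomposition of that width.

Treewidth 4.
Bags: B1 = {1, 2, 3, 4, 6}  B2 = {0, 1, 2, 4, 6}  B3 = {1, 3, 4, 5, 6}  B4 = {3, 4, 5, 6, 8}  B5 = {0, 2, 4, 6, 9}  B6 = {1, 2, 4, 6, 7}
Tree: B1–B2, B1–B3, B3–B4, B2–B5, B1–B6

Every bag has size at most 5, so the width is 5 − 1 = 4 and tw(G) ≤ 4. Conversely, {3, 4, 5, 6, 8} is a clique of size 5, and the vertices of any clique must share a bag in every tree decomposition; so some bag has ≥ 5 vertices and tw(G) ≥ 4. Combining the bounds, tw(G) = 4.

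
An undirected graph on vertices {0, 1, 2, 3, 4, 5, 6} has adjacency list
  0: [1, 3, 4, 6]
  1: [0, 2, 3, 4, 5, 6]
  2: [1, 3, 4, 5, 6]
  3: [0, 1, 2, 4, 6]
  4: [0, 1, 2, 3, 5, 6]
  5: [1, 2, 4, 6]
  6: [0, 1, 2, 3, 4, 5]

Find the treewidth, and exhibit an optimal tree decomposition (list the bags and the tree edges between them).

Treewidth 4.
One such decomposition:
Bags: B1 = {1, 2, 3, 4, 6}  B2 = {1, 2, 4, 5, 6}  B3 = {0, 1, 3, 4, 6}
Tree: B1–B2, B1–B3

Each bag holds 5 vertices, so the decomposition has width 4, which upper-bounds the treewidth. On the other hand G contains the 5-clique {0, 1, 3, 4, 6}. A clique must lie in a single bag of any decomposition, so no decomposition can have width below 4. Therefore the treewidth is 4.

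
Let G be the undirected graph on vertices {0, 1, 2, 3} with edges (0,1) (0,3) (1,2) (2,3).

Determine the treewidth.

A width-2 tree decomposition is:
Bags: B1 = {0, 1, 3}  B2 = {1, 2, 3}
Tree: B1–B2
Every bag has size at most 3, so the width is 3 − 1 = 2 and tw(G) ≤ 2. Since 3–0–1–2–3 is a cycle in G, G is not acyclic. Forests are exactly the graphs of treewidth ≤ 1, so tw(G) ≥ 2. Combining the bounds, tw(G) = 2.

2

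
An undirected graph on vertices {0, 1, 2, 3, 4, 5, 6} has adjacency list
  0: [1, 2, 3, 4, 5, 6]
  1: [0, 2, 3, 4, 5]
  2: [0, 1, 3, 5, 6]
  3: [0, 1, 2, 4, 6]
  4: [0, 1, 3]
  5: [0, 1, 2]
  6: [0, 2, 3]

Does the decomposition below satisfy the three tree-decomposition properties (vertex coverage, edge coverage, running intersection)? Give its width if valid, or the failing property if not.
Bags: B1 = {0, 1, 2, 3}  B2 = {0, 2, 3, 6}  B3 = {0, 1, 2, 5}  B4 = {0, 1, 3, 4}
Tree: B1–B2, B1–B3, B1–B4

Yes; width 3.

Every vertex of G appears in some bag (union = {0, 1, 2, 3, 4, 5, 6}); every edge is covered by a bag; and for each vertex v the set of bags containing v is connected in the bag tree. The decomposition is therefore valid. The largest bag has 4 vertices, so the width is 3.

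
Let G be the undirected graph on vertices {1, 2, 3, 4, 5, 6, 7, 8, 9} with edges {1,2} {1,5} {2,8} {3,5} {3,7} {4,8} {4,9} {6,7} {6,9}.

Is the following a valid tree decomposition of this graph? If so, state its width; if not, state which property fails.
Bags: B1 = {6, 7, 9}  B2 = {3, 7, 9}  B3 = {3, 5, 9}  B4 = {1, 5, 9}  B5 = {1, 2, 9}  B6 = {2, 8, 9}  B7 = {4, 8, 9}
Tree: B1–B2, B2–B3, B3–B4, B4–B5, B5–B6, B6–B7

Yes; width 2.

Checking the three conditions: (i) the bags cover all of {1, 2, 3, 4, 5, 6, 7, 8, 9}; (ii) for each edge, some bag contains both endpoints; (iii) the bags containing any fixed vertex form a subtree. All hold, so the decomposition is valid with width 3 − 1 = 2.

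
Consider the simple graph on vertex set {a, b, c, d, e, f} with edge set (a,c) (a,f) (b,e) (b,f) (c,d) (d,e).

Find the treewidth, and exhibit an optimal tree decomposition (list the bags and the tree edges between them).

Each bag holds 3 vertices, so the decomposition has width 2, which upper-bounds the treewidth. The edges a–c–d–e–b–f–a form a cycle, so G is not a tree and its treewidth is at least 2. Combining the bounds, tw(G) = 2.

Treewidth 2.
One such decomposition:
Bags: B1 = {a, c, d}  B2 = {a, d, e}  B3 = {a, b, e}  B4 = {a, b, f}
Tree: B1–B2, B2–B3, B3–B4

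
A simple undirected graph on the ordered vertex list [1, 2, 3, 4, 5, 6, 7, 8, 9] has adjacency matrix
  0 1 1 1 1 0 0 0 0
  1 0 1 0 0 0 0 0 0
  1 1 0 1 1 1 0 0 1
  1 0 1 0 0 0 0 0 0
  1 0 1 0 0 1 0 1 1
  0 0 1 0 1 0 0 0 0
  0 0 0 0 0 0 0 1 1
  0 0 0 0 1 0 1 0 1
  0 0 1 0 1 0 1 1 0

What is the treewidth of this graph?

2

A width-2 tree decomposition is:
Bags: B1 = {1, 2, 3}  B2 = {1, 3, 5}  B3 = {1, 3, 4}  B4 = {3, 5, 9}  B5 = {5, 8, 9}  B6 = {3, 5, 6}  B7 = {7, 8, 9}
Tree: B1–B2, B2–B3, B2–B4, B4–B5, B2–B6, B5–B7
Each bag holds 3 vertices, so the decomposition has width 2, which upper-bounds the treewidth. For the lower bound, the 3 vertices {5, 8, 9} are pairwise adjacent, and any tree decomposition puts a clique entirely inside one bag — forcing width ≥ 2. The upper and lower bounds meet at 2, so that is the treewidth.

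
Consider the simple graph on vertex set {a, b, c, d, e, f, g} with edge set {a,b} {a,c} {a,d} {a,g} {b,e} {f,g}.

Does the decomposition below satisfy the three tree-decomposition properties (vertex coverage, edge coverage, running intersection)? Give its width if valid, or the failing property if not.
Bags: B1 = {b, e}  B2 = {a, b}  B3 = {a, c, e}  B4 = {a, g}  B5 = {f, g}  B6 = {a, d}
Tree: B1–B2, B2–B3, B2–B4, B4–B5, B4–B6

No — bags containing vertex e are not connected in the tree.

A tree decomposition must satisfy three properties: every vertex lies in some bag; for every edge, both endpoints lie together in some bag; and for every vertex, the bags containing it form a connected subtree. Here bags containing vertex e are not connected in the tree, so the decomposition is invalid.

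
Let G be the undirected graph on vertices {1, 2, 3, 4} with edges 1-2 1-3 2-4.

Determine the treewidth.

1

A width-1 tree decomposition is:
Bags: B1 = {1, 3}  B2 = {1, 2}  B3 = {2, 4}
Tree: B1–B2, B2–B3
The largest bag has 2 vertices, giving width 1; this decomposition certifies tw(G) ≤ 1. Any graph with an edge has treewidth ≥ 1, and G has the edge 3–1. Hence tw(G) = 1 exactly.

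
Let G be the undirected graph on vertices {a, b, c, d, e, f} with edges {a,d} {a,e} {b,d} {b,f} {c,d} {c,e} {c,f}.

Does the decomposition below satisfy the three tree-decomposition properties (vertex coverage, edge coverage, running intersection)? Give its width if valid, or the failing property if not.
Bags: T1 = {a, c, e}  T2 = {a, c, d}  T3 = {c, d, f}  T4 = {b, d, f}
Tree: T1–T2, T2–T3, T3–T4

Checking the three conditions: (i) the bags cover all of {a, b, c, d, e, f}; (ii) for each edge, some bag contains both endpoints; (iii) the bags containing any fixed vertex form a subtree. All hold, so the decomposition is valid with width 3 − 1 = 2.

Yes; width 2.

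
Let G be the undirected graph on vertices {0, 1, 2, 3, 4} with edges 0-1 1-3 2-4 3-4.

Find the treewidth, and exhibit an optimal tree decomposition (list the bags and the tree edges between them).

Every bag has size at most 2, so the width is 2 − 1 = 1 and tw(G) ≤ 1. Since G has at least one edge (e.g. 2–4), it is not an edgeless graph, so tw(G) ≥ 1. Hence tw(G) = 1 exactly.

Treewidth 1.
One such decomposition:
Bags: B1 = {2, 4}  B2 = {3, 4}  B3 = {1, 3}  B4 = {0, 1}
Tree: B1–B2, B2–B3, B3–B4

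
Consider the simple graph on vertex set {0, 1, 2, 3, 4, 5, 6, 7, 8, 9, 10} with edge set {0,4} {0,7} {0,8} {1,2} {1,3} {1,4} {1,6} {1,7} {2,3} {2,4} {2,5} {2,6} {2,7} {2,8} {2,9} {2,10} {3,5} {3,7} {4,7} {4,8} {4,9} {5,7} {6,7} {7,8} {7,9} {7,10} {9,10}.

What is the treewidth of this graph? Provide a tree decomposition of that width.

Treewidth 3.
One such decomposition:
Bags: B1 = {2, 7, 9, 10}  B2 = {2, 4, 7, 9}  B3 = {1, 2, 4, 7}  B4 = {2, 4, 7, 8}  B5 = {1, 2, 3, 7}  B6 = {0, 4, 7, 8}  B7 = {2, 3, 5, 7}  B8 = {1, 2, 6, 7}
Tree: B1–B2, B2–B3, B3–B4, B3–B5, B4–B6, B5–B7, B3–B8

Every bag has size at most 4, so the width is 4 − 1 = 3 and tw(G) ≤ 3. On the other hand G contains the 4-clique {0, 4, 7, 8}. A clique must lie in a single bag of any decomposition, so no decomposition can have width below 3. Hence tw(G) = 3 exactly.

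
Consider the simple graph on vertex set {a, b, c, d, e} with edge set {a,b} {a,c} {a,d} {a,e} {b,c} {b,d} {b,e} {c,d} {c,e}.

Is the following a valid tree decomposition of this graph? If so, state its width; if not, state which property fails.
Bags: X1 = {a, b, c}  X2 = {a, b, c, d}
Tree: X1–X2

A tree decomposition must satisfy three properties: every vertex lies in some bag; for every edge, both endpoints lie together in some bag; and for every vertex, the bags containing it form a connected subtree. Here vertex e appears in no bag, so the decomposition is invalid.

No — vertex e appears in no bag.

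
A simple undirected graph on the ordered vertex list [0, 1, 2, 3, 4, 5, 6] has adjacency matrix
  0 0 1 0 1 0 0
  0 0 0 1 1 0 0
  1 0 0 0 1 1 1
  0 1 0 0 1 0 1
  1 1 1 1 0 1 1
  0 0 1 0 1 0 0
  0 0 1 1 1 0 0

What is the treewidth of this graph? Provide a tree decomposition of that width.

Treewidth 2.
Bags: B1 = {2, 4, 6}  B2 = {2, 4, 5}  B3 = {3, 4, 6}  B4 = {0, 2, 4}  B5 = {1, 3, 4}
Tree: B1–B2, B1–B3, B1–B4, B3–B5

The largest bag has 3 vertices, giving width 2; this decomposition certifies tw(G) ≤ 2. On the other hand G contains the 3-clique {1, 3, 4}. A clique must lie in a single bag of any decomposition, so no decomposition can have width below 2. Hence tw(G) = 2 exactly.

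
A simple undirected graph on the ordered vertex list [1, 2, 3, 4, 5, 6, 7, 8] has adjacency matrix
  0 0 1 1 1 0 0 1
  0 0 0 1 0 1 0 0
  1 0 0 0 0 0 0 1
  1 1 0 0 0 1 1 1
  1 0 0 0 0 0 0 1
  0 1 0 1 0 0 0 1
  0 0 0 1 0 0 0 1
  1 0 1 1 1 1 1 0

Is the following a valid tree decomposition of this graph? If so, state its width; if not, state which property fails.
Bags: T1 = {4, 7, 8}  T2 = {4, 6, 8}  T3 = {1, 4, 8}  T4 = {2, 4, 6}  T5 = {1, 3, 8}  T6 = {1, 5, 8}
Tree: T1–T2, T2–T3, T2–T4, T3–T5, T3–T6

Checking the three conditions: (i) the bags cover all of {1, 2, 3, 4, 5, 6, 7, 8}; (ii) for each edge, some bag contains both endpoints; (iii) the bags containing any fixed vertex form a subtree. All hold, so the decomposition is valid with width 3 − 1 = 2.

Yes; width 2.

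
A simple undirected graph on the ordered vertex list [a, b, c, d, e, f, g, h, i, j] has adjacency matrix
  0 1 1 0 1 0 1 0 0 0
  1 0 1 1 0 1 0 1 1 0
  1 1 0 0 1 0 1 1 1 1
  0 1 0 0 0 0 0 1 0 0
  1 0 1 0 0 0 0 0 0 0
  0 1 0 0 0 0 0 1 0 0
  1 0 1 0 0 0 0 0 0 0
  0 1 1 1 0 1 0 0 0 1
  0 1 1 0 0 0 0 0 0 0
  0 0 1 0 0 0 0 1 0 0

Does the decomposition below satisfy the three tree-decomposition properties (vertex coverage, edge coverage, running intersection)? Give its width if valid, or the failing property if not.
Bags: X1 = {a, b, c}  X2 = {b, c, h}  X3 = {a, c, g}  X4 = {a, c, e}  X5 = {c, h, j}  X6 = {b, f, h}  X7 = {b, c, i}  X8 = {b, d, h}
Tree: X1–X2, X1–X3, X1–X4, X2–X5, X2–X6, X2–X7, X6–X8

Yes; width 2.

Checking the three conditions: (i) the bags cover all of {a, b, c, d, e, f, g, h, i, j}; (ii) for each edge, some bag contains both endpoints; (iii) the bags containing any fixed vertex form a subtree. All hold, so the decomposition is valid with width 3 − 1 = 2.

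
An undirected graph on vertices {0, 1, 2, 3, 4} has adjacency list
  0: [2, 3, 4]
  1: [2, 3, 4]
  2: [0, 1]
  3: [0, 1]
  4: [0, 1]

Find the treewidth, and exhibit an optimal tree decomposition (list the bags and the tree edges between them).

Every bag has size at most 3, so the width is 3 − 1 = 2 and tw(G) ≤ 2. For the lower bound, G contains the cycle 4–0–3–1–4, so G is not a forest; only forests have treewidth ≤ 1, hence tw(G) ≥ 2. Combining the bounds, tw(G) = 2.

Treewidth 2.
One optimal decomposition is:
Bags: B1 = {0, 1, 4}  B2 = {0, 1, 3}  B3 = {0, 1, 2}
Tree: B1–B2, B2–B3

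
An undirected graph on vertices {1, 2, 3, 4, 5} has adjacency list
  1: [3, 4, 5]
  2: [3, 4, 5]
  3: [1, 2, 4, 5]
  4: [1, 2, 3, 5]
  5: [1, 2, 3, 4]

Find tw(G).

A width-3 tree decomposition is:
Bags: B1 = {2, 3, 4, 5}  B2 = {1, 3, 4, 5}
Tree: B1–B2
Every bag has size at most 4, so the width is 4 − 1 = 3 and tw(G) ≤ 3. Conversely, {1, 3, 4, 5} is a clique of size 4, and the vertices of any clique must share a bag in every tree decomposition; so some bag has ≥ 4 vertices and tw(G) ≥ 3. Hence tw(G) = 3 exactly.

3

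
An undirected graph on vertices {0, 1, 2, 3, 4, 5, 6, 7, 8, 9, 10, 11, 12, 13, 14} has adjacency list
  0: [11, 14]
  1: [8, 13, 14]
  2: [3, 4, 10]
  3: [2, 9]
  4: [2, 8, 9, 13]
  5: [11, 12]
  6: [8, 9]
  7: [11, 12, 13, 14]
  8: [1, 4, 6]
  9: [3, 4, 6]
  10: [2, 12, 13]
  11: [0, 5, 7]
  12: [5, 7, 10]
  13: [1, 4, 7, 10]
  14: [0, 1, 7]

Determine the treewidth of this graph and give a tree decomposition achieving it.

The largest bag has 4 vertices, giving width 3; this decomposition certifies tw(G) ≤ 3. For the lower bound: the 4 vertex sets {3,6,9}, {8}, {4}, {1,2,10,13} are disjoint, each induces a connected subgraph, and every pair is joined by at least one edge of G. Contracting each set to a single vertex therefore yields K_{4} as a minor, and since treewidth is minor-monotone, tw(G) ≥ tw(K_{4}) = 3. The upper and lower bounds meet at 3, so that is the treewidth.

Treewidth 3.
One optimal decomposition is:
Bags: B1 = {3, 6, 8, 9}  B2 = {3, 4, 8, 9}  B3 = {2, 3, 4, 8}  B4 = {1, 2, 4, 8}  B5 = {1, 2, 4, 13}  B6 = {1, 2, 10, 13}  B7 = {1, 10, 13, 14}  B8 = {7, 10, 13, 14}  B9 = {7, 10, 12, 14}  B10 = {0, 7, 12, 14}  B11 = {0, 7, 11, 12}  B12 = {0, 5, 11, 12}
Tree: B1–B2, B2–B3, B3–B4, B4–B5, B5–B6, B6–B7, B7–B8, B8–B9, B9–B10, B10–B11, B11–B12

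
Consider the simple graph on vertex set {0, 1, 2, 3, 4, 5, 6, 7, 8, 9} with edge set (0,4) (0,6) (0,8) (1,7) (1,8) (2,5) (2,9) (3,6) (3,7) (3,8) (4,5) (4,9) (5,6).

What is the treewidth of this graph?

2

A width-2 tree decomposition is:
Bags: B1 = {2, 4, 9}  B2 = {2, 4, 5}  B3 = {0, 4, 5}  B4 = {0, 5, 6}  B5 = {0, 6, 8}  B6 = {3, 6, 8}  B7 = {1, 3, 8}  B8 = {1, 3, 7}
Tree: B1–B2, B2–B3, B3–B4, B4–B5, B5–B6, B6–B7, B7–B8
Every bag has size at most 3, so the width is 3 − 1 = 2 and tw(G) ≤ 2. The edges 9–2–5–4–9 form a cycle, so G is not a tree and its treewidth is at least 2. Hence tw(G) = 2 exactly.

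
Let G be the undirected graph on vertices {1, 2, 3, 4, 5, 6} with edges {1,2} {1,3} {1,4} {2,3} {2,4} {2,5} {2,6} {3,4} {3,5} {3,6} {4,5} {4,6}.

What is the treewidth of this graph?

3

A width-3 tree decomposition is:
Bags: B1 = {2, 3, 4, 6}  B2 = {2, 3, 4, 5}  B3 = {1, 2, 3, 4}
Tree: B1–B2, B1–B3
Each bag holds 4 vertices, so the decomposition has width 3, which upper-bounds the treewidth. On the other hand G contains the 4-clique {1, 2, 3, 4}. A clique must lie in a single bag of any decomposition, so no decomposition can have width below 3. Therefore the treewidth is 3.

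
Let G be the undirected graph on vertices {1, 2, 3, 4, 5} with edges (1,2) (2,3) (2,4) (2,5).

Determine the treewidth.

A width-1 tree decomposition is:
Bags: B1 = {1, 2}  B2 = {2, 3}  B3 = {2, 5}  B4 = {2, 4}
Tree: B1–B2, B1–B3, B2–B4
Each bag holds 2 vertices, so the decomposition has width 1, which upper-bounds the treewidth. G has an edge, so its treewidth is at least 1. Therefore the treewidth is 1.

1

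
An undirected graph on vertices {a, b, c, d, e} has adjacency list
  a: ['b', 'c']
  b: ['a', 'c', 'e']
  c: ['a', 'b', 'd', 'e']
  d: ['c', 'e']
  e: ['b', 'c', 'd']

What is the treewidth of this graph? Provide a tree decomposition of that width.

Treewidth 2.
One such decomposition:
Bags: B1 = {b, c, e}  B2 = {a, b, c}  B3 = {c, d, e}
Tree: B1–B2, B1–B3

Every bag has size at most 3, so the width is 3 − 1 = 2 and tw(G) ≤ 2. On the other hand G contains the 3-clique {c, d, e}. A clique must lie in a single bag of any decomposition, so no decomposition can have width below 2. Combining the bounds, tw(G) = 2.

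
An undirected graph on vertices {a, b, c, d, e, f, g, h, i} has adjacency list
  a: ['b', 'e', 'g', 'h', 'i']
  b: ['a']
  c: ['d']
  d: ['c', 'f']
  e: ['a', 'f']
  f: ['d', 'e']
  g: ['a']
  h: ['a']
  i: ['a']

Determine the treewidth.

1

A width-1 tree decomposition is:
Bags: B1 = {e, f}  B2 = {a, e}  B3 = {a, g}  B4 = {d, f}  B5 = {c, d}  B6 = {a, i}  B7 = {a, b}  B8 = {a, h}
Tree: B1–B2, B2–B3, B1–B4, B4–B5, B2–B6, B3–B7, B3–B8
Each bag holds 2 vertices, so the decomposition has width 1, which upper-bounds the treewidth. Since G has at least one edge (e.g. e–f), it is not an edgeless graph, so tw(G) ≥ 1. Therefore the treewidth is 1.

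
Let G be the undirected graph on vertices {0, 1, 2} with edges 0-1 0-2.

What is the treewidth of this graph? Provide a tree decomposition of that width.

Treewidth 1.
One optimal decomposition is:
Bags: B1 = {0, 1}  B2 = {0, 2}
Tree: B1–B2

Every bag has size at most 2, so the width is 2 − 1 = 1 and tw(G) ≤ 1. Since G has at least one edge (e.g. 1–0), it is not an edgeless graph, so tw(G) ≥ 1. Combining the bounds, tw(G) = 1.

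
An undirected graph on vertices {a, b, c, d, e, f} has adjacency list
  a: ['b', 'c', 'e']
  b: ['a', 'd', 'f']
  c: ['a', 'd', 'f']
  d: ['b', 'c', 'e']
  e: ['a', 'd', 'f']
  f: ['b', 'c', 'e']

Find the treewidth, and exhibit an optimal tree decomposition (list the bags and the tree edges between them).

Treewidth 3.
One optimal decomposition is:
Bags: B1 = {b, c, d, e}  B2 = {a, b, c, e}  B3 = {b, c, e, f}
Tree: B1–B2, B2–B3

The largest bag has 4 vertices, giving width 3; this decomposition certifies tw(G) ≤ 3. For the lower bound: the 4 vertex sets {c,d}, {a,e}, {b}, {f} are disjoint, each induces a connected subgraph, and every pair is joined by at least one edge of G. Contracting each set to a single vertex therefore yields K_{4} as a minor, and since treewidth is minor-monotone, tw(G) ≥ tw(K_{4}) = 3. The upper and lower bounds meet at 3, so that is the treewidth.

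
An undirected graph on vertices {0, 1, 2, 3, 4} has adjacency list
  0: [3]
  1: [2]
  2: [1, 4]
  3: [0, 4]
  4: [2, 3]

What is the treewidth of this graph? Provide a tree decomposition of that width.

Treewidth 1.
One optimal decomposition is:
Bags: B1 = {1, 2}  B2 = {2, 4}  B3 = {3, 4}  B4 = {0, 3}
Tree: B1–B2, B2–B3, B3–B4

Each bag holds 2 vertices, so the decomposition has width 1, which upper-bounds the treewidth. G has an edge, so its treewidth is at least 1. Combining the bounds, tw(G) = 1.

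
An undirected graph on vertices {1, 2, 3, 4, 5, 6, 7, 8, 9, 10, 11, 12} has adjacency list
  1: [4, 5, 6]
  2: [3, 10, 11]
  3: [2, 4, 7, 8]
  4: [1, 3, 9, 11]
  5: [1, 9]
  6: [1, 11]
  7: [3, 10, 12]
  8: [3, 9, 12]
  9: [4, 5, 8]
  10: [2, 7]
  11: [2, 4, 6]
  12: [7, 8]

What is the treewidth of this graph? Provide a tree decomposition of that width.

Treewidth 3.
Bags: B1 = {7, 8, 10, 12}  B2 = {3, 7, 8, 10}  B3 = {2, 3, 8, 10}  B4 = {2, 3, 8, 9}  B5 = {2, 3, 4, 9}  B6 = {2, 4, 9, 11}  B7 = {4, 5, 9, 11}  B8 = {1, 4, 5, 11}  B9 = {1, 5, 6, 11}
Tree: B1–B2, B2–B3, B3–B4, B4–B5, B5–B6, B6–B7, B7–B8, B8–B9

The largest bag has 4 vertices, giving width 3; this decomposition certifies tw(G) ≤ 3. For the lower bound: the 4 vertex sets {7,10,12}, {8}, {3}, {2,4,9,11} are disjoint, each induces a connected subgraph, and every pair is joined by at least one edge of G. Contracting each set to a single vertex therefore yields K_{4} as a minor, and since treewidth is minor-monotone, tw(G) ≥ tw(K_{4}) = 3. Combining the bounds, tw(G) = 3.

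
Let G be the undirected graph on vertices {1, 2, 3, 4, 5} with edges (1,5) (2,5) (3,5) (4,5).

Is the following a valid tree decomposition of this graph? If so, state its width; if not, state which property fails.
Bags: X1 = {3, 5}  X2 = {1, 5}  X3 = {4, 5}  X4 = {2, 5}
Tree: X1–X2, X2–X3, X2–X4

Yes; width 1.

Vertex coverage: the bags together contain {1, 2, 3, 4, 5}, the full vertex set. Edge coverage: each edge of G has both endpoints in at least one bag. Running intersection: for every vertex, the bags containing it form a connected subtree. All three properties hold, so this is a valid tree decomposition of width max|bag| − 1 = 1, and hence tw(G) ≤ 1.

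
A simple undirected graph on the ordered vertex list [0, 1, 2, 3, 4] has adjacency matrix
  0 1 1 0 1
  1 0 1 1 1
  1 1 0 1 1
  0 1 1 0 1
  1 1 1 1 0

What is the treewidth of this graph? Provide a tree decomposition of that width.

Treewidth 3.
Bags: B1 = {1, 2, 3, 4}  B2 = {0, 1, 2, 4}
Tree: B1–B2

Each bag holds 4 vertices, so the decomposition has width 3, which upper-bounds the treewidth. For the lower bound, the 4 vertices {0, 1, 2, 4} are pairwise adjacent, and any tree decomposition puts a clique entirely inside one bag — forcing width ≥ 3. Hence tw(G) = 3 exactly.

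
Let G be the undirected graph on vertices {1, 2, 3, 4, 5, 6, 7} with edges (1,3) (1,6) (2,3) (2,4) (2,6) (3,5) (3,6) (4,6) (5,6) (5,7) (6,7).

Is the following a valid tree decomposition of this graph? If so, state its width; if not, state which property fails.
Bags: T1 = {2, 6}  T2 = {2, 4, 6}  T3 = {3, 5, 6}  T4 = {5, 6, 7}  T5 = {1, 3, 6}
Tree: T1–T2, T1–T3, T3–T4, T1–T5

A tree decomposition must satisfy three properties: every vertex lies in some bag; for every edge, both endpoints lie together in some bag; and for every vertex, the bags containing it form a connected subtree. Here edge (3,2) lies in no bag, so the decomposition is invalid.

No — edge (3,2) lies in no bag.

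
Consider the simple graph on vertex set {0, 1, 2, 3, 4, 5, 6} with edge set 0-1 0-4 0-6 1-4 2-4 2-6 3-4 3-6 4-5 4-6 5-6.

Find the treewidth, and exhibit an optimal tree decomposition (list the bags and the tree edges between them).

Treewidth 2.
Bags: B1 = {0, 4, 6}  B2 = {0, 1, 4}  B3 = {4, 5, 6}  B4 = {3, 4, 6}  B5 = {2, 4, 6}
Tree: B1–B2, B1–B3, B3–B4, B1–B5

The largest bag has 3 vertices, giving width 2; this decomposition certifies tw(G) ≤ 2. Conversely, {0, 1, 4} is a clique of size 3, and the vertices of any clique must share a bag in every tree decomposition; so some bag has ≥ 3 vertices and tw(G) ≥ 2. The upper and lower bounds meet at 2, so that is the treewidth.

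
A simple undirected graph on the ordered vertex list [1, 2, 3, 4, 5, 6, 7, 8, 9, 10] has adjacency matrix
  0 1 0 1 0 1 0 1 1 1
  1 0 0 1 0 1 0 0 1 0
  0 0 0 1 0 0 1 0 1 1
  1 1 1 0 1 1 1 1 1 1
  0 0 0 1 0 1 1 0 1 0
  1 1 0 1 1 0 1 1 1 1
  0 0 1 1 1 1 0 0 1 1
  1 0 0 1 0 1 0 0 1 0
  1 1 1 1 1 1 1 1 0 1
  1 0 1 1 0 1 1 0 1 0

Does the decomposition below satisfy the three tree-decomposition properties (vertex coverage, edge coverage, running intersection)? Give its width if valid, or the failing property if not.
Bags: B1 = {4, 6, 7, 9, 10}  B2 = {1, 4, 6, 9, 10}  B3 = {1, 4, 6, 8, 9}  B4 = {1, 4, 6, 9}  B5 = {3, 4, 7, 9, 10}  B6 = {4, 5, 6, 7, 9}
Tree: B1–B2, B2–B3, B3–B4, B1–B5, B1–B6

No — vertex 2 appears in no bag.

A tree decomposition must satisfy three properties: every vertex lies in some bag; for every edge, both endpoints lie together in some bag; and for every vertex, the bags containing it form a connected subtree. Here vertex 2 appears in no bag, so the decomposition is invalid.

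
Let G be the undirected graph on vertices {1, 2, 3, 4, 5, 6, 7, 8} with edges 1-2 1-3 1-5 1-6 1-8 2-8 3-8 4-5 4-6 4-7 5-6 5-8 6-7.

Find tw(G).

A width-2 tree decomposition is:
Bags: B1 = {1, 5, 6}  B2 = {4, 5, 6}  B3 = {1, 5, 8}  B4 = {4, 6, 7}  B5 = {1, 2, 8}  B6 = {1, 3, 8}
Tree: B1–B2, B1–B3, B2–B4, B3–B5, B3–B6
The largest bag has 3 vertices, giving width 2; this decomposition certifies tw(G) ≤ 2. On the other hand G contains the 3-clique {1, 2, 8}. A clique must lie in a single bag of any decomposition, so no decomposition can have width below 2. Combining the bounds, tw(G) = 2.

2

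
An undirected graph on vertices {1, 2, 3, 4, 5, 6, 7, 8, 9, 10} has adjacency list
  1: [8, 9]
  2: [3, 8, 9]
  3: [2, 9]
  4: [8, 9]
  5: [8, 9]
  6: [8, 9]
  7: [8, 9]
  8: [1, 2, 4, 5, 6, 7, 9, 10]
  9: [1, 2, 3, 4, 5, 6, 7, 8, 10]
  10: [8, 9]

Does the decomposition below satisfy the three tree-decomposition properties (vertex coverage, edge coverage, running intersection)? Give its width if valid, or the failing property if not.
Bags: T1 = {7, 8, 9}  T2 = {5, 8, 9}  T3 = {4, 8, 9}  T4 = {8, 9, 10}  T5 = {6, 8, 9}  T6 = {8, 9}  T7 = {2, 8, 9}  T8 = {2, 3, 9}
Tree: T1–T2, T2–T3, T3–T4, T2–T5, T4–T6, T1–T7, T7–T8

A tree decomposition must satisfy three properties: every vertex lies in some bag; for every edge, both endpoints lie together in some bag; and for every vertex, the bags containing it form a connected subtree. Here vertex 1 appears in no bag, so the decomposition is invalid.

No — vertex 1 appears in no bag.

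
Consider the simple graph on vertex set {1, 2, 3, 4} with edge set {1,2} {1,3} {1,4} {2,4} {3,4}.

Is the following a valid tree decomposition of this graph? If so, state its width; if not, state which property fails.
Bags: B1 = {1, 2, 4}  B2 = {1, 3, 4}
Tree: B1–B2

Yes; width 2.

Checking the three conditions: (i) the bags cover all of {1, 2, 3, 4}; (ii) for each edge, some bag contains both endpoints; (iii) the bags containing any fixed vertex form a subtree. All hold, so the decomposition is valid with width 3 − 1 = 2.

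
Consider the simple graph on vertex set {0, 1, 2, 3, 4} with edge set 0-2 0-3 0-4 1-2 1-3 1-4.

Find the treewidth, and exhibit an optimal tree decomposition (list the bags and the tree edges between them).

The largest bag has 3 vertices, giving width 2; this decomposition certifies tw(G) ≤ 2. The edges 3–0–4–1–3 form a cycle, so G is not a tree and its treewidth is at least 2. Therefore the treewidth is 2.

Treewidth 2.
Bags: B1 = {0, 1, 3}  B2 = {0, 1, 4}  B3 = {0, 1, 2}
Tree: B1–B2, B2–B3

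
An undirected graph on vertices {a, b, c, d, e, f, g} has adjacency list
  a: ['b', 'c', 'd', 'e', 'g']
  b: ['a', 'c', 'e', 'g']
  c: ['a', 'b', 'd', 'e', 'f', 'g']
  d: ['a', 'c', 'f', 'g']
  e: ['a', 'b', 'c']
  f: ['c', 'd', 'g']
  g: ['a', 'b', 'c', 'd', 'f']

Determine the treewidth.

A width-3 tree decomposition is:
Bags: B1 = {a, b, c, g}  B2 = {a, c, d, g}  B3 = {c, d, f, g}  B4 = {a, b, c, e}
Tree: B1–B2, B2–B3, B1–B4
Every bag has size at most 4, so the width is 4 − 1 = 3 and tw(G) ≤ 3. Conversely, {c, d, f, g} is a clique of size 4, and the vertices of any clique must share a bag in every tree decomposition; so some bag has ≥ 4 vertices and tw(G) ≥ 3. Combining the bounds, tw(G) = 3.

3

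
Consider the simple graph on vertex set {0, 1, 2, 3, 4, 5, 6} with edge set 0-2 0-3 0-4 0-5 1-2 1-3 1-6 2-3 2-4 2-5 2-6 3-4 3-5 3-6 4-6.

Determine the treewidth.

3

A width-3 tree decomposition is:
Bags: B1 = {2, 3, 4, 6}  B2 = {1, 2, 3, 6}  B3 = {0, 2, 3, 4}  B4 = {0, 2, 3, 5}
Tree: B1–B2, B1–B3, B3–B4
The largest bag has 4 vertices, giving width 3; this decomposition certifies tw(G) ≤ 3. Conversely, {0, 2, 3, 4} is a clique of size 4, and the vertices of any clique must share a bag in every tree decomposition; so some bag has ≥ 4 vertices and tw(G) ≥ 3. Therefore the treewidth is 3.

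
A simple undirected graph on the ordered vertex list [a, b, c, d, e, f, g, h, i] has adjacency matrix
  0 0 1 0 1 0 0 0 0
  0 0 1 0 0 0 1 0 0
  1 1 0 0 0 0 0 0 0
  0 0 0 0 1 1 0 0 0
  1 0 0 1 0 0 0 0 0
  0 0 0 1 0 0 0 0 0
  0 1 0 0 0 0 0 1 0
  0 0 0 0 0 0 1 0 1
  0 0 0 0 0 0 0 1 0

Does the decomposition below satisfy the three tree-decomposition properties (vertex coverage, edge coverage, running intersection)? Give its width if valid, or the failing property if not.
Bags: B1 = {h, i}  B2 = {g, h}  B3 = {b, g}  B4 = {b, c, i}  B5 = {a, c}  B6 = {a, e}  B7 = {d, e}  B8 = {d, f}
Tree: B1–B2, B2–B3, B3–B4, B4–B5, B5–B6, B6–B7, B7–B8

No — bags containing vertex i are not connected in the tree.

A tree decomposition must satisfy three properties: every vertex lies in some bag; for every edge, both endpoints lie together in some bag; and for every vertex, the bags containing it form a connected subtree. Here bags containing vertex i are not connected in the tree, so the decomposition is invalid.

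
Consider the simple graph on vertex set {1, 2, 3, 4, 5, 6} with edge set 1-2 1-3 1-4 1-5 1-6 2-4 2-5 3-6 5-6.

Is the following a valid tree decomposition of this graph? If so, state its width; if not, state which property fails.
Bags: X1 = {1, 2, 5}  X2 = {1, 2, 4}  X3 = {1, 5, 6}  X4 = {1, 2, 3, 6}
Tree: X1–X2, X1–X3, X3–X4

No — bags containing vertex 2 are not connected in the tree.

A tree decomposition must satisfy three properties: every vertex lies in some bag; for every edge, both endpoints lie together in some bag; and for every vertex, the bags containing it form a connected subtree. Here bags containing vertex 2 are not connected in the tree, so the decomposition is invalid.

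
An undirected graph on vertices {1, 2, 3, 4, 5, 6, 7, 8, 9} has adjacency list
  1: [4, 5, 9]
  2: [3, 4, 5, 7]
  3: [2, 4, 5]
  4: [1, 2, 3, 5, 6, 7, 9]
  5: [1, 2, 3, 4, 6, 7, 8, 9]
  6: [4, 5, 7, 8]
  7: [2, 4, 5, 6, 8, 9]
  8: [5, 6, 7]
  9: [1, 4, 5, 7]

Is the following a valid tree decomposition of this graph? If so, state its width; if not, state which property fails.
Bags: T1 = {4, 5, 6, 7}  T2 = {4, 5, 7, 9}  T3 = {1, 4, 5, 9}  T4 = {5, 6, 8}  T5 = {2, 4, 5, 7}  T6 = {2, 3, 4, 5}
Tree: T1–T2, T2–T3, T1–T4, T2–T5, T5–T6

No — edge (7,8) lies in no bag.

A tree decomposition must satisfy three properties: every vertex lies in some bag; for every edge, both endpoints lie together in some bag; and for every vertex, the bags containing it form a connected subtree. Here edge (7,8) lies in no bag, so the decomposition is invalid.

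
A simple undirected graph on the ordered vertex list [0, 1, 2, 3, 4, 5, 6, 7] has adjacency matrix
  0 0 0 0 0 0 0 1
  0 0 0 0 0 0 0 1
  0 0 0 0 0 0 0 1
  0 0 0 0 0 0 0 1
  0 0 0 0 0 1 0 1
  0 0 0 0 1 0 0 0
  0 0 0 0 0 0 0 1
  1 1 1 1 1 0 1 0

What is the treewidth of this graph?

A width-1 tree decomposition is:
Bags: B1 = {1, 7}  B2 = {2, 7}  B3 = {4, 7}  B4 = {6, 7}  B5 = {0, 7}  B6 = {4, 5}  B7 = {3, 7}
Tree: B1–B2, B2–B3, B3–B4, B2–B5, B3–B6, B5–B7
Every bag has size at most 2, so the width is 2 − 1 = 1 and tw(G) ≤ 1. Any graph with an edge has treewidth ≥ 1, and G has the edge 7–1. Hence tw(G) = 1 exactly.

1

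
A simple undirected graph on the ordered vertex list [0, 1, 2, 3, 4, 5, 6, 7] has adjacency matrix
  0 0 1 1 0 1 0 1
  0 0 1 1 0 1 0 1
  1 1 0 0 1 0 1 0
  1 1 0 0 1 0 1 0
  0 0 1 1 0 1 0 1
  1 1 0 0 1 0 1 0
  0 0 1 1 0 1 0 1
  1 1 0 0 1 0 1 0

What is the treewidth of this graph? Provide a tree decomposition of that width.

Treewidth 4.
Bags: B1 = {1, 2, 3, 5, 7}  B2 = {2, 3, 5, 6, 7}  B3 = {0, 2, 3, 5, 7}  B4 = {2, 3, 4, 5, 7}
Tree: B1–B2, B2–B3, B3–B4

Each bag holds 5 vertices, so the decomposition has width 4, which upper-bounds the treewidth. For the lower bound: the 5 vertex sets {1,3}, {2,6}, {0,7}, {5}, {4} are disjoint, each induces a connected subgraph, and every pair is joined by at least one edge of G. Contracting each set to a single vertex therefore yields K_{5} as a minor, and since treewidth is minor-monotone, tw(G) ≥ tw(K_{5}) = 4. The upper and lower bounds meet at 4, so that is the treewidth.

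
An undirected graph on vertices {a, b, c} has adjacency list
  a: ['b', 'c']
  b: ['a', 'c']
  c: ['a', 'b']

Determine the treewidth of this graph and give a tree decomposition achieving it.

Treewidth 2.
One optimal decomposition is:
Bags: B1 = {a, b, c}
Tree: (single bag)

With just one bag of size 3, the width is 3 − 1 = 2, so tw(G) ≤ 2. For the lower bound, the 3 vertices {a, b, c} are pairwise adjacent, and any tree decomposition puts a clique entirely inside one bag — forcing width ≥ 2. Therefore the treewidth is 2.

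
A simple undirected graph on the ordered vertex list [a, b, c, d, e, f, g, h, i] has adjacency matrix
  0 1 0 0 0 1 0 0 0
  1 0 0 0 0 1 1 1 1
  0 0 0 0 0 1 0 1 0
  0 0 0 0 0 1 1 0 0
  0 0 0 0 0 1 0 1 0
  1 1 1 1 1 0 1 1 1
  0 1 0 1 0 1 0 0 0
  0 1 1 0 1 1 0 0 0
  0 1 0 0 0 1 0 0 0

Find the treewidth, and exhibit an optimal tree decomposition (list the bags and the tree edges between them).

Treewidth 2.
One optimal decomposition is:
Bags: B1 = {e, f, h}  B2 = {b, f, h}  B3 = {b, f, g}  B4 = {b, f, i}  B5 = {a, b, f}  B6 = {c, f, h}  B7 = {d, f, g}
Tree: B1–B2, B2–B3, B2–B4, B3–B5, B2–B6, B3–B7

Each bag holds 3 vertices, so the decomposition has width 2, which upper-bounds the treewidth. For the lower bound, the 3 vertices {d, f, g} are pairwise adjacent, and any tree decomposition puts a clique entirely inside one bag — forcing width ≥ 2. Therefore the treewidth is 2.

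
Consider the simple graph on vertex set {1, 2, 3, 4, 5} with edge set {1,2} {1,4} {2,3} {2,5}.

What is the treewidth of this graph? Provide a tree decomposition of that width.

The largest bag has 2 vertices, giving width 1; this decomposition certifies tw(G) ≤ 1. Any graph with an edge has treewidth ≥ 1, and G has the edge 1–2. The upper and lower bounds meet at 1, so that is the treewidth.

Treewidth 1.
Bags: B1 = {1, 2}  B2 = {1, 4}  B3 = {2, 5}  B4 = {2, 3}
Tree: B1–B2, B1–B3, B3–B4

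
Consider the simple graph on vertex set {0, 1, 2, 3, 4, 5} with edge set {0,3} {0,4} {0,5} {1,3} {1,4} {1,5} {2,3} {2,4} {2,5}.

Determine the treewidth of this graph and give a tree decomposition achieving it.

The largest bag has 4 vertices, giving width 3; this decomposition certifies tw(G) ≤ 3. For the lower bound: the 4 vertex sets {1,4}, {0,5}, {3}, {2} are disjoint, each induces a connected subgraph, and every pair is joined by at least one edge of G. Contracting each set to a single vertex therefore yields K_{4} as a minor, and since treewidth is minor-monotone, tw(G) ≥ tw(K_{4}) = 3. The upper and lower bounds meet at 3, so that is the treewidth.

Treewidth 3.
Bags: B1 = {1, 3, 4, 5}  B2 = {0, 3, 4, 5}  B3 = {2, 3, 4, 5}
Tree: B1–B2, B2–B3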